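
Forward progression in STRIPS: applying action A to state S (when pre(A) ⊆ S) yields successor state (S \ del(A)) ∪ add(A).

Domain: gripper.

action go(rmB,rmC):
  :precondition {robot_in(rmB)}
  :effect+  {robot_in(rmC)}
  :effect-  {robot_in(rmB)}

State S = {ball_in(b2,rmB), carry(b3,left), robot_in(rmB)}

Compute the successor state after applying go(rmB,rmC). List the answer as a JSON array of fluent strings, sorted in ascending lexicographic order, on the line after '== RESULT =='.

Compute (S \ del) ∪ add:
  pre ⊆ S: {robot_in(rmB)} ⊆ S  — applicable
  S \ del = {ball_in(b2,rmB), carry(b3,left)}
  ∪ add   = {ball_in(b2,rmB), carry(b3,left), robot_in(rmC)}

== RESULT ==
["ball_in(b2,rmB)", "carry(b3,left)", "robot_in(rmC)"]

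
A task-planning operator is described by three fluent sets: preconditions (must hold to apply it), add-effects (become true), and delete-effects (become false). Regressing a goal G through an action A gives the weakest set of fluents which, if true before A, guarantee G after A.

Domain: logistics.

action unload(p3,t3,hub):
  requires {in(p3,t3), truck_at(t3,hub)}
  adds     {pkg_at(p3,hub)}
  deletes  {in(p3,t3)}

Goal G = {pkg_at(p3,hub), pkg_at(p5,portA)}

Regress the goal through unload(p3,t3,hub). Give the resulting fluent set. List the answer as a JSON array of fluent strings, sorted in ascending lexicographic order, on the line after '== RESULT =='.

Compute (G \ add) ∪ pre:
  G ∩ del = {}  (empty — regression defined)
  G \ add = {pkg_at(p3,hub), pkg_at(p5,portA)} \ {pkg_at(p3,hub)} = {pkg_at(p5,portA)}
  ∪ pre   = {pkg_at(p5,portA)} ∪ {in(p3,t3), truck_at(t3,hub)}
          = {in(p3,t3), pkg_at(p5,portA), truck_at(t3,hub)}

== RESULT ==
["in(p3,t3)", "pkg_at(p5,portA)", "truck_at(t3,hub)"]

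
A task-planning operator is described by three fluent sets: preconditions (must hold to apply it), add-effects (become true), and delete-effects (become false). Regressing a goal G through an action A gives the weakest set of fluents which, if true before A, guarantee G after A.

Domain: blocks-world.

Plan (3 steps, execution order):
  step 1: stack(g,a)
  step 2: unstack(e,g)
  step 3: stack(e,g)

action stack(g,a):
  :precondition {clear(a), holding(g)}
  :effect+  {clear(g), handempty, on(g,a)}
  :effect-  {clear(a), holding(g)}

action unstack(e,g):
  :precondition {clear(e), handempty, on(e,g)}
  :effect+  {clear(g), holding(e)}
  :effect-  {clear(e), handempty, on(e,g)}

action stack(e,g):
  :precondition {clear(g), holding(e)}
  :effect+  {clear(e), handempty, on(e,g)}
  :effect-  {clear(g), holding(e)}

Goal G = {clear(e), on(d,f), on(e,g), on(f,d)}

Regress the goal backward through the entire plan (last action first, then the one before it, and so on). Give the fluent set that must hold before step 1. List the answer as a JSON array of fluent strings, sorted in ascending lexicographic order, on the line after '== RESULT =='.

Work backward from the goal:
  through step 3 (stack(e,g)): drop {clear(e), on(e,g)}, keep {on(d,f), on(f,d)}, require {clear(g), holding(e)}
    → {clear(g), holding(e), on(d,f), on(f,d)}
  through step 2 (unstack(e,g)): drop {clear(g), holding(e)}, keep {on(d,f), on(f,d)}, require {clear(e), handempty, on(e,g)}
    → {clear(e), handempty, on(d,f), on(e,g), on(f,d)}
  through step 1 (stack(g,a)): drop {handempty}, keep {clear(e), on(d,f), on(e,g), on(f,d)}, require {clear(a), holding(g)}
    → {clear(a), clear(e), holding(g), on(d,f), on(e,g), on(f,d)}

== RESULT ==
["clear(a)", "clear(e)", "holding(g)", "on(d,f)", "on(e,g)", "on(f,d)"]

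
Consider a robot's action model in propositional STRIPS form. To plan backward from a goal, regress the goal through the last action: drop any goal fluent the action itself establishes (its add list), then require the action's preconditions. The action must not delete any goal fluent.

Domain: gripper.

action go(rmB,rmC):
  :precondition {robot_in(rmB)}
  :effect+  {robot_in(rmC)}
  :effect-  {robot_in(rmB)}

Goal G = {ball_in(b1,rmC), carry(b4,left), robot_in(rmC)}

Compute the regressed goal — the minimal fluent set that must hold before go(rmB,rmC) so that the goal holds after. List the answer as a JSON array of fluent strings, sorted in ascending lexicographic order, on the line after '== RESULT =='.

Compute (G \ add) ∪ pre:
  G ∩ del = {}  (empty — regression defined)
  G \ add = {ball_in(b1,rmC), carry(b4,left), robot_in(rmC)} \ {robot_in(rmC)} = {ball_in(b1,rmC), carry(b4,left)}
  ∪ pre   = {ball_in(b1,rmC), carry(b4,left)} ∪ {robot_in(rmB)}
          = {ball_in(b1,rmC), carry(b4,left), robot_in(rmB)}

== RESULT ==
["ball_in(b1,rmC)", "carry(b4,left)", "robot_in(rmB)"]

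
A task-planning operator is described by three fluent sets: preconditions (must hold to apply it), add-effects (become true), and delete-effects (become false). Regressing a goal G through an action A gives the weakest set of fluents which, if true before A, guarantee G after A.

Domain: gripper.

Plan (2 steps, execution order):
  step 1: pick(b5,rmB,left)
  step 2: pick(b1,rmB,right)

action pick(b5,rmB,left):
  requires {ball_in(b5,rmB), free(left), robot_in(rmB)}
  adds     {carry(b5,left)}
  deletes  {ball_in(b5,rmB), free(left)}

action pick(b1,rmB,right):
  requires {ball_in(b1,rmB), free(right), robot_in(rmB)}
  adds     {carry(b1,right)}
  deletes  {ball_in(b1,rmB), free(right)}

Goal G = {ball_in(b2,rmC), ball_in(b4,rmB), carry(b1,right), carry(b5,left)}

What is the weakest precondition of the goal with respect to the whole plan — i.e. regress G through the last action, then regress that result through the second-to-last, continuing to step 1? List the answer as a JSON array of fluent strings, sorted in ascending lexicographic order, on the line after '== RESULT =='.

Regress step by step:
  through step 2 (pick(b1,rmB,right)): drop {carry(b1,right)}, keep {ball_in(b2,rmC), ball_in(b4,rmB), carry(b5,left)}, require {ball_in(b1,rmB), free(right), robot_in(rmB)}
    → {ball_in(b1,rmB), ball_in(b2,rmC), ball_in(b4,rmB), carry(b5,left), free(right), robot_in(rmB)}
  through step 1 (pick(b5,rmB,left)): drop {carry(b5,left)}, keep {ball_in(b1,rmB), ball_in(b2,rmC), ball_in(b4,rmB), free(right), robot_in(rmB)}, require {ball_in(b5,rmB), free(left), robot_in(rmB)}
    → {ball_in(b1,rmB), ball_in(b2,rmC), ball_in(b4,rmB), ball_in(b5,rmB), free(left), free(right), robot_in(rmB)}

== RESULT ==
["ball_in(b1,rmB)", "ball_in(b2,rmC)", "ball_in(b4,rmB)", "ball_in(b5,rmB)", "free(left)", "free(right)", "robot_in(rmB)"]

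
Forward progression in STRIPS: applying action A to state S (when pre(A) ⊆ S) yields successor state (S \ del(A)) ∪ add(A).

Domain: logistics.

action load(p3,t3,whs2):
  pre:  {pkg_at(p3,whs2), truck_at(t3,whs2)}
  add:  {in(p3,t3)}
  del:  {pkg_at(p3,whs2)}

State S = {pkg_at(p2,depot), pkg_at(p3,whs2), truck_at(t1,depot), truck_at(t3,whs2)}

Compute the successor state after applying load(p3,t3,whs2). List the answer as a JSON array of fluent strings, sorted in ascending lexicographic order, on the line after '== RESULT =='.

Compute (S \ del) ∪ add:
  pre ⊆ S: {pkg_at(p3,whs2), truck_at(t3,whs2)} ⊆ S  — applicable
  S \ del = {pkg_at(p2,depot), truck_at(t1,depot), truck_at(t3,whs2)}
  ∪ add   = {in(p3,t3), pkg_at(p2,depot), truck_at(t1,depot), truck_at(t3,whs2)}

== RESULT ==
["in(p3,t3)", "pkg_at(p2,depot)", "truck_at(t1,depot)", "truck_at(t3,whs2)"]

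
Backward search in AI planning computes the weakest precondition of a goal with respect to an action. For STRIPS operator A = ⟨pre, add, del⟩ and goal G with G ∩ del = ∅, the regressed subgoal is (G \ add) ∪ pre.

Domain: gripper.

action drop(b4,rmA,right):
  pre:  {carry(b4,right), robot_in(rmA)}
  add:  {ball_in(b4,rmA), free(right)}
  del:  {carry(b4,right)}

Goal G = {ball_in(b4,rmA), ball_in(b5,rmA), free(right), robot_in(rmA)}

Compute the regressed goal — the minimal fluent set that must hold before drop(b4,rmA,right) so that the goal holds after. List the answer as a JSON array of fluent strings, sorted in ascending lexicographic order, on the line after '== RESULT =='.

Compute (G \ add) ∪ pre:
  G ∩ del = {}  (empty — regression defined)
  G \ add = {ball_in(b4,rmA), ball_in(b5,rmA), free(right), robot_in(rmA)} \ {ball_in(b4,rmA), free(right)} = {ball_in(b5,rmA), robot_in(rmA)}
  ∪ pre   = {ball_in(b5,rmA), robot_in(rmA)} ∪ {carry(b4,right), robot_in(rmA)}
          = {ball_in(b5,rmA), carry(b4,right), robot_in(rmA)}

== RESULT ==
["ball_in(b5,rmA)", "carry(b4,right)", "robot_in(rmA)"]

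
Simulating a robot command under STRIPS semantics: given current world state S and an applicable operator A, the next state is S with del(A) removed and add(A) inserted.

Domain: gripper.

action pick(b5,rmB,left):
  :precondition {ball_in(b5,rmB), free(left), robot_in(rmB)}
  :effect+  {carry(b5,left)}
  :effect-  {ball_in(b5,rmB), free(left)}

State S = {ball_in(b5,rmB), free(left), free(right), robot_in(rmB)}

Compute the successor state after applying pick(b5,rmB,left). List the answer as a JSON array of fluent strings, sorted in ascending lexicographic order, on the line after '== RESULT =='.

Compute (S \ del) ∪ add:
  pre ⊆ S: {ball_in(b5,rmB), free(left), robot_in(rmB)} ⊆ S  — applicable
  S \ del = {free(right), robot_in(rmB)}
  ∪ add   = {carry(b5,left), free(right), robot_in(rmB)}

== RESULT ==
["carry(b5,left)", "free(right)", "robot_in(rmB)"]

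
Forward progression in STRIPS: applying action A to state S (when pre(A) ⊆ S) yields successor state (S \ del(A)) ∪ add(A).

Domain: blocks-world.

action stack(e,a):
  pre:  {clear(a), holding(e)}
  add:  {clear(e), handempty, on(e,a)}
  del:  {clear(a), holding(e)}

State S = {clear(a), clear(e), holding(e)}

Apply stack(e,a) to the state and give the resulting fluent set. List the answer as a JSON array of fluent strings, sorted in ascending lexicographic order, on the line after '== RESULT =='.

Progress:
  pre ⊆ S: {clear(a), holding(e)} ⊆ S  — applicable
  S \ del = {clear(e)}
  ∪ add   = {clear(e), handempty, on(e,a)}

== RESULT ==
["clear(e)", "handempty", "on(e,a)"]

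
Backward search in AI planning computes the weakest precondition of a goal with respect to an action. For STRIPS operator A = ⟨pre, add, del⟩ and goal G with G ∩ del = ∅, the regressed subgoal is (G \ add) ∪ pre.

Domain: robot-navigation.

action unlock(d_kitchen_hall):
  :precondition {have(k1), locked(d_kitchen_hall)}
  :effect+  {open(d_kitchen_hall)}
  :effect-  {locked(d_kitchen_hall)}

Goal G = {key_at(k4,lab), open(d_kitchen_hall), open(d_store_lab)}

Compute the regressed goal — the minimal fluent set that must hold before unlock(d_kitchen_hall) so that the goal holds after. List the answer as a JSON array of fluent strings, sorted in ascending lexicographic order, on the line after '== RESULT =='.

Compute (G \ add) ∪ pre:
  G ∩ del = {}  (empty — regression defined)
  G \ add = {key_at(k4,lab), open(d_kitchen_hall), open(d_store_lab)} \ {open(d_kitchen_hall)} = {key_at(k4,lab), open(d_store_lab)}
  ∪ pre   = {key_at(k4,lab), open(d_store_lab)} ∪ {have(k1), locked(d_kitchen_hall)}
          = {have(k1), key_at(k4,lab), locked(d_kitchen_hall), open(d_store_lab)}

== RESULT ==
["have(k1)", "key_at(k4,lab)", "locked(d_kitchen_hall)", "open(d_store_lab)"]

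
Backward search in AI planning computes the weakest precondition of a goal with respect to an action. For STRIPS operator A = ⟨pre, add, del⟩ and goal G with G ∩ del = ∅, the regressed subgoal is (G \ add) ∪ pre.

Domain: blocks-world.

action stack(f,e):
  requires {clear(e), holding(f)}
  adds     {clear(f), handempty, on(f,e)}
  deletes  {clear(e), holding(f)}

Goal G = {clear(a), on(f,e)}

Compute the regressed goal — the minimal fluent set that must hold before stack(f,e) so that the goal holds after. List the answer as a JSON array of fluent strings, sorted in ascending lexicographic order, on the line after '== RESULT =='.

Regress:
  G ∩ del = {}  (empty — regression defined)
  G \ add = {clear(a), on(f,e)} \ {clear(f), handempty, on(f,e)} = {clear(a)}
  ∪ pre   = {clear(a)} ∪ {clear(e), holding(f)}
          = {clear(a), clear(e), holding(f)}

== RESULT ==
["clear(a)", "clear(e)", "holding(f)"]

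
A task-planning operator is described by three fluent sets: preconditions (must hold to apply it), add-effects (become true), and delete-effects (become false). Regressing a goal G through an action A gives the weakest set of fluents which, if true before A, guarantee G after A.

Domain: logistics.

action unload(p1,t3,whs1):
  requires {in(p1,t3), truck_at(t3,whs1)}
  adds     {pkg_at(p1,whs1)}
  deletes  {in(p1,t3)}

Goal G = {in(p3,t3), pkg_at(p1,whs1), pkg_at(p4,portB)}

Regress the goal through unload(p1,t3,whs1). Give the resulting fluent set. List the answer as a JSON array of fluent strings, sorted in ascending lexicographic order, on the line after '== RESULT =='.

Compute (G \ add) ∪ pre:
  G ∩ del = {}  (empty — regression defined)
  G \ add = {in(p3,t3), pkg_at(p1,whs1), pkg_at(p4,portB)} \ {pkg_at(p1,whs1)} = {in(p3,t3), pkg_at(p4,portB)}
  ∪ pre   = {in(p3,t3), pkg_at(p4,portB)} ∪ {in(p1,t3), truck_at(t3,whs1)}
          = {in(p1,t3), in(p3,t3), pkg_at(p4,portB), truck_at(t3,whs1)}

== RESULT ==
["in(p1,t3)", "in(p3,t3)", "pkg_at(p4,portB)", "truck_at(t3,whs1)"]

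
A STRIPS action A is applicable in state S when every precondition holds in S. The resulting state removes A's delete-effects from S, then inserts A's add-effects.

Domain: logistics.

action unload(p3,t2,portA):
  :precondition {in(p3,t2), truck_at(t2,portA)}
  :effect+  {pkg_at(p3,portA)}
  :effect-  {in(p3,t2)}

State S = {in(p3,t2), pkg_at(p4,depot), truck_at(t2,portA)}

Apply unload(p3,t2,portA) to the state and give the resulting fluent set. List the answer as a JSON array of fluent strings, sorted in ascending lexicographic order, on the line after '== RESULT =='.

Progress:
  pre ⊆ S: {in(p3,t2), truck_at(t2,portA)} ⊆ S  — applicable
  S \ del = {pkg_at(p4,depot), truck_at(t2,portA)}
  ∪ add   = {pkg_at(p3,portA), pkg_at(p4,depot), truck_at(t2,portA)}

== RESULT ==
["pkg_at(p3,portA)", "pkg_at(p4,depot)", "truck_at(t2,portA)"]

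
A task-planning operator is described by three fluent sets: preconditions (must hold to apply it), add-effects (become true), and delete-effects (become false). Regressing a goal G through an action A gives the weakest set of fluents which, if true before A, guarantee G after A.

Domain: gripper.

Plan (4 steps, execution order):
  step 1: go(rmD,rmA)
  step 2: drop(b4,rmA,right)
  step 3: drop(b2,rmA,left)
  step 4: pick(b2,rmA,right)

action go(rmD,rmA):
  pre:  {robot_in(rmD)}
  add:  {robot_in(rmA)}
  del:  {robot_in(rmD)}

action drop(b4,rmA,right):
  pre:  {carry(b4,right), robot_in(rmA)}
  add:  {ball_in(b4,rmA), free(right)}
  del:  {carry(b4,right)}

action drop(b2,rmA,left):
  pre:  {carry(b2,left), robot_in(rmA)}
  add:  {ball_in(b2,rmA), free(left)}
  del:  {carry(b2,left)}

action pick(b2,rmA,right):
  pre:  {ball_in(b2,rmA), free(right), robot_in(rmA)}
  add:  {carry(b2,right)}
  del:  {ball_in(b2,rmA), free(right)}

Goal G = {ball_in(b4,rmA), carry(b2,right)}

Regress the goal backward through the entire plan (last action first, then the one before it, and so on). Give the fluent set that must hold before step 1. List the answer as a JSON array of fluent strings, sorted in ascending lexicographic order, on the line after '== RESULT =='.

Work backward from the goal:
  through step 4 (pick(b2,rmA,right)): drop {carry(b2,right)}, keep {ball_in(b4,rmA)}, require {ball_in(b2,rmA), free(right), robot_in(rmA)}
    → {ball_in(b2,rmA), ball_in(b4,rmA), free(right), robot_in(rmA)}
  through step 3 (drop(b2,rmA,left)): drop {ball_in(b2,rmA)}, keep {ball_in(b4,rmA), free(right), robot_in(rmA)}, require {carry(b2,left), robot_in(rmA)}
    → {ball_in(b4,rmA), carry(b2,left), free(right), robot_in(rmA)}
  through step 2 (drop(b4,rmA,right)): drop {ball_in(b4,rmA), free(right)}, keep {carry(b2,left), robot_in(rmA)}, require {carry(b4,right), robot_in(rmA)}
    → {carry(b2,left), carry(b4,right), robot_in(rmA)}
  through step 1 (go(rmD,rmA)): drop {robot_in(rmA)}, keep {carry(b2,left), carry(b4,right)}, require {robot_in(rmD)}
    → {carry(b2,left), carry(b4,right), robot_in(rmD)}

== RESULT ==
["carry(b2,left)", "carry(b4,right)", "robot_in(rmD)"]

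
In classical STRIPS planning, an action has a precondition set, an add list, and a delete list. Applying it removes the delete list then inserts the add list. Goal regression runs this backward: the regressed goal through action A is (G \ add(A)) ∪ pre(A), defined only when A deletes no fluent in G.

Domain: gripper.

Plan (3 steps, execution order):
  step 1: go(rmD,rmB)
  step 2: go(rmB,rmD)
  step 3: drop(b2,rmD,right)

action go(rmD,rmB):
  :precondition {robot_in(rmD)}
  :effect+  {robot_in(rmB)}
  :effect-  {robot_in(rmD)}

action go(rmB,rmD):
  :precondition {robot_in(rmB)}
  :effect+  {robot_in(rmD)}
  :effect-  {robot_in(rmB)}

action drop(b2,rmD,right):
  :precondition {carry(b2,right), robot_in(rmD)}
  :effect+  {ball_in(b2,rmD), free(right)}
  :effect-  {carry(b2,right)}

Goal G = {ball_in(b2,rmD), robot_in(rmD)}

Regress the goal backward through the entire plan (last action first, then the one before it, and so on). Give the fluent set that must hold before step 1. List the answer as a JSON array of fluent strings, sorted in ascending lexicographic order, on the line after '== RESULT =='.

Regress step by step:
  through step 3 (drop(b2,rmD,right)): drop {ball_in(b2,rmD)}, keep {robot_in(rmD)}, require {carry(b2,right), robot_in(rmD)}
    → {carry(b2,right), robot_in(rmD)}
  through step 2 (go(rmB,rmD)): drop {robot_in(rmD)}, keep {carry(b2,right)}, require {robot_in(rmB)}
    → {carry(b2,right), robot_in(rmB)}
  through step 1 (go(rmD,rmB)): drop {robot_in(rmB)}, keep {carry(b2,right)}, require {robot_in(rmD)}
    → {carry(b2,right), robot_in(rmD)}

== RESULT ==
["carry(b2,right)", "robot_in(rmD)"]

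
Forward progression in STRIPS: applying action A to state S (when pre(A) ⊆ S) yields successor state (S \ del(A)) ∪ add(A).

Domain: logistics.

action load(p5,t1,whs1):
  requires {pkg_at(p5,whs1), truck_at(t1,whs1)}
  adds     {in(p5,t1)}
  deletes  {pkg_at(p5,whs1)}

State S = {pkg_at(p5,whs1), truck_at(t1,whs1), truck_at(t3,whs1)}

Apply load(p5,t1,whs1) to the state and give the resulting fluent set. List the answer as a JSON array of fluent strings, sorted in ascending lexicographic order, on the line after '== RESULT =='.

Progress:
  pre ⊆ S: {pkg_at(p5,whs1), truck_at(t1,whs1)} ⊆ S  — applicable
  S \ del = {truck_at(t1,whs1), truck_at(t3,whs1)}
  ∪ add   = {in(p5,t1), truck_at(t1,whs1), truck_at(t3,whs1)}

== RESULT ==
["in(p5,t1)", "truck_at(t1,whs1)", "truck_at(t3,whs1)"]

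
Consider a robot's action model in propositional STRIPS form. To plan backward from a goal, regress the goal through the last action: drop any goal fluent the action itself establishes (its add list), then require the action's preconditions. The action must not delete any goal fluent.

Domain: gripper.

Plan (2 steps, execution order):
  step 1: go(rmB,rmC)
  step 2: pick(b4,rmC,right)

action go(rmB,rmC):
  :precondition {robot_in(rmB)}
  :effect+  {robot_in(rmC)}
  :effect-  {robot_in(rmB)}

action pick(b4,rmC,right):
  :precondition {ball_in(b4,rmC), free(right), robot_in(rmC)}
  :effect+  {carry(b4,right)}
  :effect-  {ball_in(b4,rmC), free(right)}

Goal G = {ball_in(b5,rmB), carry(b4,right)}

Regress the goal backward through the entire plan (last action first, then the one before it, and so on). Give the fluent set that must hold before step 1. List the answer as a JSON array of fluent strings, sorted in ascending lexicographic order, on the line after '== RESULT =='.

Regress step by step:
  through step 2 (pick(b4,rmC,right)): drop {carry(b4,right)}, keep {ball_in(b5,rmB)}, require {ball_in(b4,rmC), free(right), robot_in(rmC)}
    → {ball_in(b4,rmC), ball_in(b5,rmB), free(right), robot_in(rmC)}
  through step 1 (go(rmB,rmC)): drop {robot_in(rmC)}, keep {ball_in(b4,rmC), ball_in(b5,rmB), free(right)}, require {robot_in(rmB)}
    → {ball_in(b4,rmC), ball_in(b5,rmB), free(right), robot_in(rmB)}

== RESULT ==
["ball_in(b4,rmC)", "ball_in(b5,rmB)", "free(right)", "robot_in(rmB)"]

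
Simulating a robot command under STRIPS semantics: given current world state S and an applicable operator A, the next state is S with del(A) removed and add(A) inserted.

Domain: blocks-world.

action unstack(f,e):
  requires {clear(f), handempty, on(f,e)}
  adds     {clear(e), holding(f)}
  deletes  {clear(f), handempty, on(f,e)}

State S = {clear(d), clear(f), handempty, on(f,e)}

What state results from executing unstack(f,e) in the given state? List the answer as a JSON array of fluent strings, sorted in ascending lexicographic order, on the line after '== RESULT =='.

Progress:
  pre ⊆ S: {clear(f), handempty, on(f,e)} ⊆ S  — applicable
  S \ del = {clear(d)}
  ∪ add   = {clear(d), clear(e), holding(f)}

== RESULT ==
["clear(d)", "clear(e)", "holding(f)"]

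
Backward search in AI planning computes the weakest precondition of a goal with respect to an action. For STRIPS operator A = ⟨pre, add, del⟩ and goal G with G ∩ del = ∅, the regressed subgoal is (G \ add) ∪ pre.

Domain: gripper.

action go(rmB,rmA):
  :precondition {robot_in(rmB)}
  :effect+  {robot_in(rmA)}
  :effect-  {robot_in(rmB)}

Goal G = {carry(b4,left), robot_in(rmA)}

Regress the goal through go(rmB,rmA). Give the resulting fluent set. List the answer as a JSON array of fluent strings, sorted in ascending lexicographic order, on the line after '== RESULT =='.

Compute (G \ add) ∪ pre:
  G ∩ del = {}  (empty — regression defined)
  G \ add = {carry(b4,left), robot_in(rmA)} \ {robot_in(rmA)} = {carry(b4,left)}
  ∪ pre   = {carry(b4,left)} ∪ {robot_in(rmB)}
          = {carry(b4,left), robot_in(rmB)}

== RESULT ==
["carry(b4,left)", "robot_in(rmB)"]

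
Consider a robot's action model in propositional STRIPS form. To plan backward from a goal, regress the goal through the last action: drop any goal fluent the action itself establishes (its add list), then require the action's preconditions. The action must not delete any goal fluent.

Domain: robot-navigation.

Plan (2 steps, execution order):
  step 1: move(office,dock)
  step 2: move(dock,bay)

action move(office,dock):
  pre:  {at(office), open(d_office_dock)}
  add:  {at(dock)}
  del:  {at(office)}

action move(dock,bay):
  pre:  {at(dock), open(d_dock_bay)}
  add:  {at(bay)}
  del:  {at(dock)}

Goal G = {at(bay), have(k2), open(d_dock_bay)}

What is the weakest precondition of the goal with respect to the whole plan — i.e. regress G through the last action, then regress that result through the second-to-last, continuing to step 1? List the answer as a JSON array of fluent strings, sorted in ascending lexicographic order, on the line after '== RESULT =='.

Regress step by step:
  through step 2 (move(dock,bay)): drop {at(bay)}, keep {have(k2), open(d_dock_bay)}, require {at(dock), open(d_dock_bay)}
    → {at(dock), have(k2), open(d_dock_bay)}
  through step 1 (move(office,dock)): drop {at(dock)}, keep {have(k2), open(d_dock_bay)}, require {at(office), open(d_office_dock)}
    → {at(office), have(k2), open(d_dock_bay), open(d_office_dock)}

== RESULT ==
["at(office)", "have(k2)", "open(d_dock_bay)", "open(d_office_dock)"]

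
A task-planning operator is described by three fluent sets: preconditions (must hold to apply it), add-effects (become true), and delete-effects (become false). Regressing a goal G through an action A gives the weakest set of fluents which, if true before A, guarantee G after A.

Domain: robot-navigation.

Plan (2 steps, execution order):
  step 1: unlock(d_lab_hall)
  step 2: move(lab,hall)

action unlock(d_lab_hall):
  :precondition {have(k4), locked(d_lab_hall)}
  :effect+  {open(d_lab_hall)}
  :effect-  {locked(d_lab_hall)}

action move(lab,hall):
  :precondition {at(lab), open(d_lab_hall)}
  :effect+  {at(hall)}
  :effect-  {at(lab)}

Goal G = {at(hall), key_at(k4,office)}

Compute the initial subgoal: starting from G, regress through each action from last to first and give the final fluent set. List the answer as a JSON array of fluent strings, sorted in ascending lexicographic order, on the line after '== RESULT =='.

Work backward from the goal:
  through step 2 (move(lab,hall)): drop {at(hall)}, keep {key_at(k4,office)}, require {at(lab), open(d_lab_hall)}
    → {at(lab), key_at(k4,office), open(d_lab_hall)}
  through step 1 (unlock(d_lab_hall)): drop {open(d_lab_hall)}, keep {at(lab), key_at(k4,office)}, require {have(k4), locked(d_lab_hall)}
    → {at(lab), have(k4), key_at(k4,office), locked(d_lab_hall)}

== RESULT ==
["at(lab)", "have(k4)", "key_at(k4,office)", "locked(d_lab_hall)"]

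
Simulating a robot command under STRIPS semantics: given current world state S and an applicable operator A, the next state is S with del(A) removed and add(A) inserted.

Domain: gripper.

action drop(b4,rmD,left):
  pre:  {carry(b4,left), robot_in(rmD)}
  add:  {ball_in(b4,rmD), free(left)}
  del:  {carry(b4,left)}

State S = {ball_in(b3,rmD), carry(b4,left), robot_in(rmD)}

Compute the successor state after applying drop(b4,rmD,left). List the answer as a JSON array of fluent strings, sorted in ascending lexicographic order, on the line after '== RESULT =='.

Compute (S \ del) ∪ add:
  pre ⊆ S: {carry(b4,left), robot_in(rmD)} ⊆ S  — applicable
  S \ del = {ball_in(b3,rmD), robot_in(rmD)}
  ∪ add   = {ball_in(b3,rmD), ball_in(b4,rmD), free(left), robot_in(rmD)}

== RESULT ==
["ball_in(b3,rmD)", "ball_in(b4,rmD)", "free(left)", "robot_in(rmD)"]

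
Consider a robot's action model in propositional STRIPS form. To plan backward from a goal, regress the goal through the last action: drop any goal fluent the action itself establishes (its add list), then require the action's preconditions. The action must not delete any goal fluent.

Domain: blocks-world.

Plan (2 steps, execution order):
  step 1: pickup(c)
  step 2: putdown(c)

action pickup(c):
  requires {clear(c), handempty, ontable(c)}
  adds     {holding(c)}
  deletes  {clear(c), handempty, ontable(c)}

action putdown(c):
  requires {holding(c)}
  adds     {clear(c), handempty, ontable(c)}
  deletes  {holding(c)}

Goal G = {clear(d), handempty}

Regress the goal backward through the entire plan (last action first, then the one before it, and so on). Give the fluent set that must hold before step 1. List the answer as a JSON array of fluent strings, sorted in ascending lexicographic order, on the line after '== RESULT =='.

Work backward from the goal:
  through step 2 (putdown(c)): drop {handempty}, keep {clear(d)}, require {holding(c)}
    → {clear(d), holding(c)}
  through step 1 (pickup(c)): drop {holding(c)}, keep {clear(d)}, require {clear(c), handempty, ontable(c)}
    → {clear(c), clear(d), handempty, ontable(c)}

== RESULT ==
["clear(c)", "clear(d)", "handempty", "ontable(c)"]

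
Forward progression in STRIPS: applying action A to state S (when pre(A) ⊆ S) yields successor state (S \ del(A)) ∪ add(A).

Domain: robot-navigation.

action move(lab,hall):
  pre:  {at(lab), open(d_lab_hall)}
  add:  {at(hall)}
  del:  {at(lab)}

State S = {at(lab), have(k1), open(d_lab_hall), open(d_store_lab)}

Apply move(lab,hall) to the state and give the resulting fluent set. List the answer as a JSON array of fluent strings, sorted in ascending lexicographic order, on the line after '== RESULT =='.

Compute (S \ del) ∪ add:
  pre ⊆ S: {at(lab), open(d_lab_hall)} ⊆ S  — applicable
  S \ del = {have(k1), open(d_lab_hall), open(d_store_lab)}
  ∪ add   = {at(hall), have(k1), open(d_lab_hall), open(d_store_lab)}

== RESULT ==
["at(hall)", "have(k1)", "open(d_lab_hall)", "open(d_store_lab)"]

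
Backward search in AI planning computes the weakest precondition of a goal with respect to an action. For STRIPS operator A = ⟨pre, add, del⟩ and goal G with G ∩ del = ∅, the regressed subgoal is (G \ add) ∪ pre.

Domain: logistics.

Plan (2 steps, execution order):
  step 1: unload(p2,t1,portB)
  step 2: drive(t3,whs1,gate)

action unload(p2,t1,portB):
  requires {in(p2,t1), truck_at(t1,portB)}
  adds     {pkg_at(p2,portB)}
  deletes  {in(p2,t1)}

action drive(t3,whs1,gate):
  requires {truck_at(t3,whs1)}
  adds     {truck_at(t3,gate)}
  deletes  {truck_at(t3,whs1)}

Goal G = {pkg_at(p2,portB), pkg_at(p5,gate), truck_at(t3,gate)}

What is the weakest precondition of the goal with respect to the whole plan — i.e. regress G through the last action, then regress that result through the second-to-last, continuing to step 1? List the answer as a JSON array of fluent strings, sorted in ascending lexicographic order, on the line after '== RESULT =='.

Work backward from the goal:
  through step 2 (drive(t3,whs1,gate)): drop {truck_at(t3,gate)}, keep {pkg_at(p2,portB), pkg_at(p5,gate)}, require {truck_at(t3,whs1)}
    → {pkg_at(p2,portB), pkg_at(p5,gate), truck_at(t3,whs1)}
  through step 1 (unload(p2,t1,portB)): drop {pkg_at(p2,portB)}, keep {pkg_at(p5,gate), truck_at(t3,whs1)}, require {in(p2,t1), truck_at(t1,portB)}
    → {in(p2,t1), pkg_at(p5,gate), truck_at(t1,portB), truck_at(t3,whs1)}

== RESULT ==
["in(p2,t1)", "pkg_at(p5,gate)", "truck_at(t1,portB)", "truck_at(t3,whs1)"]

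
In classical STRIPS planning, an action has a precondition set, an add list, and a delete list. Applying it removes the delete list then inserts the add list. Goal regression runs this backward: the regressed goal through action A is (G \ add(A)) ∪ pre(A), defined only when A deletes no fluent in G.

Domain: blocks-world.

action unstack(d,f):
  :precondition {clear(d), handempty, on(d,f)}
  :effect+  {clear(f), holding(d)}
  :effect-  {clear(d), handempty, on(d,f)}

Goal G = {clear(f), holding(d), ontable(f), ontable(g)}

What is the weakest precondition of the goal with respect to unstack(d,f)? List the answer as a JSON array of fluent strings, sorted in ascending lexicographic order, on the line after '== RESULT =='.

Regress:
  G ∩ del = {}  (empty — regression defined)
  G \ add = {clear(f), holding(d), ontable(f), ontable(g)} \ {clear(f), holding(d)} = {ontable(f), ontable(g)}
  ∪ pre   = {ontable(f), ontable(g)} ∪ {clear(d), handempty, on(d,f)}
          = {clear(d), handempty, on(d,f), ontable(f), ontable(g)}

== RESULT ==
["clear(d)", "handempty", "on(d,f)", "ontable(f)", "ontable(g)"]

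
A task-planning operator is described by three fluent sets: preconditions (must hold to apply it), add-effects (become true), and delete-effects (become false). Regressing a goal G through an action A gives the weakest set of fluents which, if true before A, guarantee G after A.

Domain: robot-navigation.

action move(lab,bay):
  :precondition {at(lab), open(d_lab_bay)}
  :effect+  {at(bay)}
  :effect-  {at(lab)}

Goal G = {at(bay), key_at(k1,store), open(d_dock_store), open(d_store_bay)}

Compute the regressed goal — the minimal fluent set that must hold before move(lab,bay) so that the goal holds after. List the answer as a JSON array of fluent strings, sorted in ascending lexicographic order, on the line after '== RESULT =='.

Regress:
  G ∩ del = {}  (empty — regression defined)
  G \ add = {at(bay), key_at(k1,store), open(d_dock_store), open(d_store_bay)} \ {at(bay)} = {key_at(k1,store), open(d_dock_store), open(d_store_bay)}
  ∪ pre   = {key_at(k1,store), open(d_dock_store), open(d_store_bay)} ∪ {at(lab), open(d_lab_bay)}
          = {at(lab), key_at(k1,store), open(d_dock_store), open(d_lab_bay), open(d_store_bay)}

== RESULT ==
["at(lab)", "key_at(k1,store)", "open(d_dock_store)", "open(d_lab_bay)", "open(d_store_bay)"]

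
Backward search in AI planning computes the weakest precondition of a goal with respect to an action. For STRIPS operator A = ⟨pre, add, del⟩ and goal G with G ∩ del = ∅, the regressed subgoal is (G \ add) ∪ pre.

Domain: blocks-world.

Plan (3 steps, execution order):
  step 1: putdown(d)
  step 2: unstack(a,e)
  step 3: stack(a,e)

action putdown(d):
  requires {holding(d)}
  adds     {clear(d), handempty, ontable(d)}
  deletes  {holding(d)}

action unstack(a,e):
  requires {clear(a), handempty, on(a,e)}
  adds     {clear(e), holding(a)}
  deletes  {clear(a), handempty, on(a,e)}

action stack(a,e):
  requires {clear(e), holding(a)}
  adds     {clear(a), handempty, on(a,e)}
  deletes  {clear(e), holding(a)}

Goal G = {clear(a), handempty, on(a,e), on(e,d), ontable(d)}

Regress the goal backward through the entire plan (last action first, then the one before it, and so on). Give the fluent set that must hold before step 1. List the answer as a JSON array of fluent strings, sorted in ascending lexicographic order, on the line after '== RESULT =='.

Work backward from the goal:
  through step 3 (stack(a,e)): drop {clear(a), handempty, on(a,e)}, keep {on(e,d), ontable(d)}, require {clear(e), holding(a)}
    → {clear(e), holding(a), on(e,d), ontable(d)}
  through step 2 (unstack(a,e)): drop {clear(e), holding(a)}, keep {on(e,d), ontable(d)}, require {clear(a), handempty, on(a,e)}
    → {clear(a), handempty, on(a,e), on(e,d), ontable(d)}
  through step 1 (putdown(d)): drop {handempty, ontable(d)}, keep {clear(a), on(a,e), on(e,d)}, require {holding(d)}
    → {clear(a), holding(d), on(a,e), on(e,d)}

== RESULT ==
["clear(a)", "holding(d)", "on(a,e)", "on(e,d)"]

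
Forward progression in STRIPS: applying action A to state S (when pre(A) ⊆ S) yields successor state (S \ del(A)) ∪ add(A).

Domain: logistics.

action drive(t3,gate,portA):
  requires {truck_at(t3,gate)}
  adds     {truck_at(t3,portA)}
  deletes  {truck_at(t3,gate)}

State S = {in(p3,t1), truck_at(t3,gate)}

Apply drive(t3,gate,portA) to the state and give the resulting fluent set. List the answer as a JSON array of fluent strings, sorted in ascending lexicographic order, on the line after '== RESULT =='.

Compute (S \ del) ∪ add:
  pre ⊆ S: {truck_at(t3,gate)} ⊆ S  — applicable
  S \ del = {in(p3,t1)}
  ∪ add   = {in(p3,t1), truck_at(t3,portA)}

== RESULT ==
["in(p3,t1)", "truck_at(t3,portA)"]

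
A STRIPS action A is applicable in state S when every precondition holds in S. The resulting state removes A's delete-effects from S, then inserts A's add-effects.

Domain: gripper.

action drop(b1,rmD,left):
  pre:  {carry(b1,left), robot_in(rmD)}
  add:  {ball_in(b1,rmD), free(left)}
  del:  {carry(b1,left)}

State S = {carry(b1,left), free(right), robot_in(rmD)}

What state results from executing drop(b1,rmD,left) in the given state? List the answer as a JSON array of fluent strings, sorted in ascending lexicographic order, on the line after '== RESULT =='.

Compute (S \ del) ∪ add:
  pre ⊆ S: {carry(b1,left), robot_in(rmD)} ⊆ S  — applicable
  S \ del = {free(right), robot_in(rmD)}
  ∪ add   = {ball_in(b1,rmD), free(left), free(right), robot_in(rmD)}

== RESULT ==
["ball_in(b1,rmD)", "free(left)", "free(right)", "robot_in(rmD)"]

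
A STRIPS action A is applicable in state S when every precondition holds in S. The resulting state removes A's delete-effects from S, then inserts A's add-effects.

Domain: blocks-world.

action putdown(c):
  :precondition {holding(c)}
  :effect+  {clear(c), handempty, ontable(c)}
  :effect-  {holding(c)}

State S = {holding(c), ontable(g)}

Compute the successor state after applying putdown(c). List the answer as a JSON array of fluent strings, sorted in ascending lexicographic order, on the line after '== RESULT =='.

Compute (S \ del) ∪ add:
  pre ⊆ S: {holding(c)} ⊆ S  — applicable
  S \ del = {ontable(g)}
  ∪ add   = {clear(c), handempty, ontable(c), ontable(g)}

== RESULT ==
["clear(c)", "handempty", "ontable(c)", "ontable(g)"]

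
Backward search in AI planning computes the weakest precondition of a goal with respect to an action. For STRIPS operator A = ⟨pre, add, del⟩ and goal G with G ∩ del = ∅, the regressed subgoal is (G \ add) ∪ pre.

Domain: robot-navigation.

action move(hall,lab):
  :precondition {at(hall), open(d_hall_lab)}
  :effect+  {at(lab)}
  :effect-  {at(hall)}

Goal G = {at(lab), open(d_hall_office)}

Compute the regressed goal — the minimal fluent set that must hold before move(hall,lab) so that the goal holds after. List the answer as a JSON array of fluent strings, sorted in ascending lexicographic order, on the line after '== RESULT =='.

Compute (G \ add) ∪ pre:
  G ∩ del = {}  (empty — regression defined)
  G \ add = {at(lab), open(d_hall_office)} \ {at(lab)} = {open(d_hall_office)}
  ∪ pre   = {open(d_hall_office)} ∪ {at(hall), open(d_hall_lab)}
          = {at(hall), open(d_hall_lab), open(d_hall_office)}

== RESULT ==
["at(hall)", "open(d_hall_lab)", "open(d_hall_office)"]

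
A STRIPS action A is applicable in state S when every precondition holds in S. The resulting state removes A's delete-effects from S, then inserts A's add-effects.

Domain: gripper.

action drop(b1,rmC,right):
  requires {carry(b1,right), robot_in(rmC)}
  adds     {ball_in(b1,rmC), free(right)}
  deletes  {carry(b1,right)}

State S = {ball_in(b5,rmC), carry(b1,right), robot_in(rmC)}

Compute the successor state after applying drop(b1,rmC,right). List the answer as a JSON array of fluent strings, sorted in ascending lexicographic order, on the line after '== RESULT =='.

Progress:
  pre ⊆ S: {carry(b1,right), robot_in(rmC)} ⊆ S  — applicable
  S \ del = {ball_in(b5,rmC), robot_in(rmC)}
  ∪ add   = {ball_in(b1,rmC), ball_in(b5,rmC), free(right), robot_in(rmC)}

== RESULT ==
["ball_in(b1,rmC)", "ball_in(b5,rmC)", "free(right)", "robot_in(rmC)"]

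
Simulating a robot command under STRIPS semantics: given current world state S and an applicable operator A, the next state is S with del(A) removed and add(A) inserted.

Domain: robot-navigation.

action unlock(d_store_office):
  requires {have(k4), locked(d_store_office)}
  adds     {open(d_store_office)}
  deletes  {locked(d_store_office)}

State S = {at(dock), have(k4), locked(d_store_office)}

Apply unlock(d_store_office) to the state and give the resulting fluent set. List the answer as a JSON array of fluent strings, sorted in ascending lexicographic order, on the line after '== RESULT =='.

Compute (S \ del) ∪ add:
  pre ⊆ S: {have(k4), locked(d_store_office)} ⊆ S  — applicable
  S \ del = {at(dock), have(k4)}
  ∪ add   = {at(dock), have(k4), open(d_store_office)}

== RESULT ==
["at(dock)", "have(k4)", "open(d_store_office)"]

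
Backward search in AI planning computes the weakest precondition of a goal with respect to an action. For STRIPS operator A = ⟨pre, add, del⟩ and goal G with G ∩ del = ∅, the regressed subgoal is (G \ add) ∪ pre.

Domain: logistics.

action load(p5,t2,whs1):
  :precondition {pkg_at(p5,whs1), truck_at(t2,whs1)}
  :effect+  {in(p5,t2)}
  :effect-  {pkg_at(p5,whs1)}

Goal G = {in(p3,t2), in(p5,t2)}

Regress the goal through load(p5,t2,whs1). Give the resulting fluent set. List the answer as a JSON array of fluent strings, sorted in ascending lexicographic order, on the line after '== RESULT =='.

Compute (G \ add) ∪ pre:
  G ∩ del = {}  (empty — regression defined)
  G \ add = {in(p3,t2), in(p5,t2)} \ {in(p5,t2)} = {in(p3,t2)}
  ∪ pre   = {in(p3,t2)} ∪ {pkg_at(p5,whs1), truck_at(t2,whs1)}
          = {in(p3,t2), pkg_at(p5,whs1), truck_at(t2,whs1)}

== RESULT ==
["in(p3,t2)", "pkg_at(p5,whs1)", "truck_at(t2,whs1)"]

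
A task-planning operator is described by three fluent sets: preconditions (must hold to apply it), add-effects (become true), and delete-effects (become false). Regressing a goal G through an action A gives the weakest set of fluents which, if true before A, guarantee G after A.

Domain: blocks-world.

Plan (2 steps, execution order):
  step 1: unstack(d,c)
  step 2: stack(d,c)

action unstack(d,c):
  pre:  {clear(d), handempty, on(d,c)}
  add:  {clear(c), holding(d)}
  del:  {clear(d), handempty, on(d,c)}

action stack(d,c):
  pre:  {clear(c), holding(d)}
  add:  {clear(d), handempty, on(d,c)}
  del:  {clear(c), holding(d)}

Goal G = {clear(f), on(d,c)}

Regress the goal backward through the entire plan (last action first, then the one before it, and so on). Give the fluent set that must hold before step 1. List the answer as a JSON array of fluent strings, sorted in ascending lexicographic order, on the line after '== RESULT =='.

Work backward from the goal:
  through step 2 (stack(d,c)): drop {on(d,c)}, keep {clear(f)}, require {clear(c), holding(d)}
    → {clear(c), clear(f), holding(d)}
  through step 1 (unstack(d,c)): drop {clear(c), holding(d)}, keep {clear(f)}, require {clear(d), handempty, on(d,c)}
    → {clear(d), clear(f), handempty, on(d,c)}

== RESULT ==
["clear(d)", "clear(f)", "handempty", "on(d,c)"]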